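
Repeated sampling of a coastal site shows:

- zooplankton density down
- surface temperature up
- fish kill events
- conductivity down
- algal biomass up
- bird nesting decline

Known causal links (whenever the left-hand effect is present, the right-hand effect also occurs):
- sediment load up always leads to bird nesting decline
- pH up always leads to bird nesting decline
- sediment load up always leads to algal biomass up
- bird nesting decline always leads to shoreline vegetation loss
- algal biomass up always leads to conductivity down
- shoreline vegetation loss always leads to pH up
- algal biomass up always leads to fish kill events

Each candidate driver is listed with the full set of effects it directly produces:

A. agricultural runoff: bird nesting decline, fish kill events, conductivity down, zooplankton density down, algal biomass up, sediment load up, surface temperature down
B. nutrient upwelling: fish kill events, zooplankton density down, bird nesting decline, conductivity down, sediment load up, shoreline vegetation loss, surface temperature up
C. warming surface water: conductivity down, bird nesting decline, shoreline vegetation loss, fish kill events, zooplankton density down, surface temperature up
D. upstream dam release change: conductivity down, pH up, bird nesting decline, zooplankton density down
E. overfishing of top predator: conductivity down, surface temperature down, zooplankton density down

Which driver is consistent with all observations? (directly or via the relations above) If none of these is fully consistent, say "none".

Per-candidate check:
(A) agricultural runoff — zooplankton density down ✓; surface temperature up ✗; fish kill events ✓; conductivity down ✓; algal biomass up ✓; bird nesting decline ✓
(B) nutrient upwelling — zooplankton density down ✓; surface temperature up ✓; fish kill events ✓; conductivity down ✓; algal biomass up ✓ (through sediment load up → algal biomass up); bird nesting decline ✓
(C) warming surface water — does not account for algal biomass up
(D) upstream dam release change — zooplankton density down ✓; surface temperature up ✗; fish kill events ✗; conductivity down ✓; algal biomass up ✗; bird nesting decline ✓
(E) overfishing of top predator — zooplankton density down ✓; surface temperature up ✗; fish kill events ✗; conductivity down ✓; algal biomass up ✗; bird nesting decline ✗
(B) is the only candidate with no mismatches.

B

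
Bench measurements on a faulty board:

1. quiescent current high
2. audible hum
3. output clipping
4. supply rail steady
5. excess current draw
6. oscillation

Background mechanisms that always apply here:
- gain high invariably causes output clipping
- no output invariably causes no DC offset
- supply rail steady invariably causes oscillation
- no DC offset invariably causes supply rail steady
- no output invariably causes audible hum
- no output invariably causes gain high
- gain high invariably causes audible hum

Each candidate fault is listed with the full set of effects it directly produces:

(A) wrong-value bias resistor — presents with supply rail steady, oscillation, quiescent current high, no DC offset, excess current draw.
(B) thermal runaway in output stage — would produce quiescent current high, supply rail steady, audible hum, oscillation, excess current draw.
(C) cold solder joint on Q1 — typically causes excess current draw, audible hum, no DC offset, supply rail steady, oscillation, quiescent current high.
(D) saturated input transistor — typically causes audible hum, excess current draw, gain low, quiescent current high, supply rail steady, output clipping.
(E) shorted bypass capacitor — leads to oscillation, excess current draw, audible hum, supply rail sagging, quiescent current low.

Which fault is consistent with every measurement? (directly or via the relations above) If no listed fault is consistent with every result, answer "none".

Checking each candidate against the observations:
(A) wrong-value bias resistor — does not account for audible hum, output clipping
(B) thermal runaway in output stage — quiescent current high +; audible hum +; output clipping -; supply rail steady +; excess current draw +; oscillation +
(C) cold solder joint on Q1 — quiescent current high +; audible hum +; output clipping -; supply rail steady +; excess current draw +; oscillation +
(D) saturated input transistor — quiescent current high +; audible hum +; output clipping +; supply rail steady +; excess current draw +; oscillation + (by supply rail steady → oscillation)
(E) shorted bypass capacitor — fails on quiescent current high, output clipping, supply rail steady (predicts quiescent current low, not quiescent current high; predicts supply rail sagging, not supply rail steady)
(D) is the only candidate with no mismatches.

D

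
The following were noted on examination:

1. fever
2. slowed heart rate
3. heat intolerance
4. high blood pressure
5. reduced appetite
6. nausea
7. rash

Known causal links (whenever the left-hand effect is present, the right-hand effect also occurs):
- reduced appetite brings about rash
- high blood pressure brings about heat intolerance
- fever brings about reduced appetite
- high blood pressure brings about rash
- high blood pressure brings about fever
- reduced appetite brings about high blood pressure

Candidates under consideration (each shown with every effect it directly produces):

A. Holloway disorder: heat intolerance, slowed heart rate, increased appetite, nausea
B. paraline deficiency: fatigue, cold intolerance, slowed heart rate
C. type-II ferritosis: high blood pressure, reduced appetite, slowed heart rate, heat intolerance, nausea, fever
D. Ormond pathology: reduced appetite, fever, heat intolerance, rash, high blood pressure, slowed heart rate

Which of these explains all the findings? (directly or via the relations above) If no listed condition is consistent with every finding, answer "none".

Per-candidate check:
(A) Holloway disorder — fails on fever, high blood pressure, reduced appetite, rash (predicts increased appetite, not reduced appetite)
(B) paraline deficiency — fails on fever, heat intolerance, high blood pressure, reduced appetite, nausea, rash (predicts cold intolerance, not heat intolerance)
(C) type-II ferritosis — accounts for every observation (rash via high blood pressure → rash)
(D) Ormond pathology — does not account for nausea
Only (C) is consistent with every observation.

C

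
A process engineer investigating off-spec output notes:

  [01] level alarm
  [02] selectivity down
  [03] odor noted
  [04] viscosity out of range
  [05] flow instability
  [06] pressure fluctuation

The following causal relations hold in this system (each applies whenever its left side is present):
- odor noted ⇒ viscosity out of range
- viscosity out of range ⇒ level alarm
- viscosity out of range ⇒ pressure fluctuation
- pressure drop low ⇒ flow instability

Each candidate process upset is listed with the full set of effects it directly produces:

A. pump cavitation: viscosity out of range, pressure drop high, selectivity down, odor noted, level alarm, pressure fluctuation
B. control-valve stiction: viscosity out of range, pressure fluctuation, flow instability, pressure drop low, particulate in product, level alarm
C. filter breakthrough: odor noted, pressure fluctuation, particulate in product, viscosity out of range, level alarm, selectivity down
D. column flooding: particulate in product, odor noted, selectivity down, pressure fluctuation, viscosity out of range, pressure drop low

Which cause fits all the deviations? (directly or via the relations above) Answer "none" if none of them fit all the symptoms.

D

For each candidate, compare predicted effects to what was observed:
(A) pump cavitation — does not account for flow instability
(B) control-valve stiction — level alarm match; selectivity down miss; odor noted miss; viscosity out of range match; flow instability match; pressure fluctuation match
(C) filter breakthrough — level alarm match; selectivity down match; odor noted match; viscosity out of range match; flow instability miss; pressure fluctuation match
(D) column flooding — level alarm match (via viscosity out of range → level alarm); selectivity down match; odor noted match; viscosity out of range match; flow instability match (via pressure drop low → flow instability); pressure fluctuation match
(D) is the only candidate with no mismatches.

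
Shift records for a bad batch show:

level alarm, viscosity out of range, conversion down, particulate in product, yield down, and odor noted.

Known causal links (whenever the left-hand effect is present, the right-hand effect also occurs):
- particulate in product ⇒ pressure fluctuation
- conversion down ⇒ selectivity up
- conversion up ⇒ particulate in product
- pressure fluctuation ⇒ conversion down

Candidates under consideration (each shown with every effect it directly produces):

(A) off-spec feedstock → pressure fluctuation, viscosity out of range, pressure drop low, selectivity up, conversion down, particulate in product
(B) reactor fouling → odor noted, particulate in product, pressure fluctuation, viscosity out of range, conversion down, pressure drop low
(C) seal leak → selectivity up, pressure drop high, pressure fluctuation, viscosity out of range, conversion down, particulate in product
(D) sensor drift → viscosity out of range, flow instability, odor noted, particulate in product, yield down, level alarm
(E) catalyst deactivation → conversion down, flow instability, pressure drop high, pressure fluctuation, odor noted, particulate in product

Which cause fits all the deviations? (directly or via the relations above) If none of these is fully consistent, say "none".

Per-candidate check:
(A) off-spec feedstock — level alarm ✗; viscosity out of range ✓; conversion down ✓; particulate in product ✓; yield down ✗; odor noted ✗
(B) reactor fouling — level alarm ✗; viscosity out of range ✓; conversion down ✓; particulate in product ✓; yield down ✗; odor noted ✓
(C) seal leak — level alarm ✗; viscosity out of range ✓; conversion down ✓; particulate in product ✓; yield down ✗; odor noted ✗
(D) sensor drift — level alarm ✓; viscosity out of range ✓; conversion down ✓ (via particulate in product → pressure fluctuation → conversion down); particulate in product ✓; yield down ✓; odor noted ✓
(E) catalyst deactivation — does not account for level alarm, viscosity out of range, yield down
(D) alone accounts for all the evidence.

D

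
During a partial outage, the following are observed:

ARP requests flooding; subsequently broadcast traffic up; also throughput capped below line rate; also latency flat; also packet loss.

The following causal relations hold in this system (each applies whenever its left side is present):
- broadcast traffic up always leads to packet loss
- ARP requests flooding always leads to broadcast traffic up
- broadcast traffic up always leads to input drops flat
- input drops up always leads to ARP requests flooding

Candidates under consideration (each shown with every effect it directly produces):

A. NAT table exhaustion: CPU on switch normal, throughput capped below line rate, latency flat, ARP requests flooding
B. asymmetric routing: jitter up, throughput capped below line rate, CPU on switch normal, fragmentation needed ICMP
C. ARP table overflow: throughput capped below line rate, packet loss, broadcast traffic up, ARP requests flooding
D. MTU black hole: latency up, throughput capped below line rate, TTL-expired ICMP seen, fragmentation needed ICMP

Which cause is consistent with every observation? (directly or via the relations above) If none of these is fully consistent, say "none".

A

For each candidate, compare predicted effects to what was observed:
(A) NAT table exhaustion — ARP requests flooding ✓; broadcast traffic up ✓ (via ARP requests flooding → broadcast traffic up); throughput capped below line rate ✓; latency flat ✓; packet loss ✓ (via ARP requests flooding → broadcast traffic up → packet loss)
(B) asymmetric routing — does not account for ARP requests flooding, broadcast traffic up, latency flat, packet loss
(C) ARP table overflow — does not account for latency flat
(D) MTU black hole — ARP requests flooding ✗; broadcast traffic up ✗; throughput capped below line rate ✓; latency flat ✗; packet loss ✗
(A) alone accounts for all the evidence.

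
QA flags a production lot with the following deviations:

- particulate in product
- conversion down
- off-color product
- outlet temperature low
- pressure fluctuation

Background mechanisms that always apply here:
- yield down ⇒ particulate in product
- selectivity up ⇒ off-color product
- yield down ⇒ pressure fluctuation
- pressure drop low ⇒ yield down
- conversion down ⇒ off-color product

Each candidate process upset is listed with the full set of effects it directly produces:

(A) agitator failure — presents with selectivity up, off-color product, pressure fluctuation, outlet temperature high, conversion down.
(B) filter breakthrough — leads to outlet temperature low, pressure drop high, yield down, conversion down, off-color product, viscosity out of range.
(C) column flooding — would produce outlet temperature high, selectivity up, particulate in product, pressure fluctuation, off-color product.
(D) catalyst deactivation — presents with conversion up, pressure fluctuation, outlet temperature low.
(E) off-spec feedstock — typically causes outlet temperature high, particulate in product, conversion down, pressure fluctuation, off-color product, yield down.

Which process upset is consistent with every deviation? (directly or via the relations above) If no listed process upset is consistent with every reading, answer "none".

Testing each hypothesis:
(A) agitator failure — particulate in product NO; conversion down yes; off-color product yes; outlet temperature low NO; pressure fluctuation yes
(B) filter breakthrough — particulate in product yes (via yield down → particulate in product); conversion down yes; off-color product yes; outlet temperature low yes; pressure fluctuation yes (via yield down → pressure fluctuation)
(C) column flooding — particulate in product yes; conversion down NO; off-color product yes; outlet temperature low NO; pressure fluctuation yes
(D) catalyst deactivation — particulate in product NO; conversion down NO; off-color product NO; outlet temperature low yes; pressure fluctuation yes
(E) off-spec feedstock — fails on outlet temperature low (predicts outlet temperature high, not outlet temperature low)
(B) is the only candidate with no mismatches.

B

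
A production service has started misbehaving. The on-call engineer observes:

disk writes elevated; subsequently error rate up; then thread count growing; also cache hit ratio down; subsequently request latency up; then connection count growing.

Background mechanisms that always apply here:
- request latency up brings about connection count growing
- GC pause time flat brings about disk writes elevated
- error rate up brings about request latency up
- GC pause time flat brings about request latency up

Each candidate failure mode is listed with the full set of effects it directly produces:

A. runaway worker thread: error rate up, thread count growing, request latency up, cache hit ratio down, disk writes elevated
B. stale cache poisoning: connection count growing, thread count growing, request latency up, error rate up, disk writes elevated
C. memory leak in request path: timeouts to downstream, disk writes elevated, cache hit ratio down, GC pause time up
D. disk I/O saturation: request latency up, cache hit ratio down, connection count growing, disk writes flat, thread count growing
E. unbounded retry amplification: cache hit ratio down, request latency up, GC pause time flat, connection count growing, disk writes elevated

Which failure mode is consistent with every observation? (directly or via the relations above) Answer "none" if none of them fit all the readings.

Checking each candidate against the observations:
(A) runaway worker thread — disk writes elevated match; error rate up match; thread count growing match; cache hit ratio down match; request latency up match; connection count growing match (by request latency up → connection count growing)
(B) stale cache poisoning — disk writes elevated match; error rate up match; thread count growing match; cache hit ratio down miss; request latency up match; connection count growing match
(C) memory leak in request path — does not account for error rate up, thread count growing, request latency up, connection count growing
(D) disk I/O saturation — fails on disk writes elevated, error rate up (predicts disk writes flat, not disk writes elevated)
(E) unbounded retry amplification — disk writes elevated match; error rate up miss; thread count growing miss; cache hit ratio down match; request latency up match; connection count growing match
(A) alone accounts for all the evidence.

A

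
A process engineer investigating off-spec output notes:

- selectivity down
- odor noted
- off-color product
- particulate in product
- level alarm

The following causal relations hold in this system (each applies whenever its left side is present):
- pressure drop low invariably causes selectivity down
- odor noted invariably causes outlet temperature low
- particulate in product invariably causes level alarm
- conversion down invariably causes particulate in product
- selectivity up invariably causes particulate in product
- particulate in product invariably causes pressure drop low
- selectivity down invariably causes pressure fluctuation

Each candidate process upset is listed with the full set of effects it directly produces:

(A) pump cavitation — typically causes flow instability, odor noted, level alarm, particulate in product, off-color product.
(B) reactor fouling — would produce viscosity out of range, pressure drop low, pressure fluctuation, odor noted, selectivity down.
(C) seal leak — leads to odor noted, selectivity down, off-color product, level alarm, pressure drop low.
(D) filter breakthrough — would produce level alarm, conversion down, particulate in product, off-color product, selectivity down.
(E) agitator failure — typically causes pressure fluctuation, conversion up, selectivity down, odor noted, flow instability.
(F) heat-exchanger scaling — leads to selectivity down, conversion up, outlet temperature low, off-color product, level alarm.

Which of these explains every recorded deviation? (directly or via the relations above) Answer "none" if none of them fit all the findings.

Testing each hypothesis:
(A) pump cavitation — selectivity down yes (by particulate in product → pressure drop low → selectivity down); odor noted yes; off-color product yes; particulate in product yes; level alarm yes
(B) reactor fouling — does not account for off-color product, particulate in product, level alarm
(C) seal leak — selectivity down yes; odor noted yes; off-color product yes; particulate in product NO; level alarm yes
(D) filter breakthrough — selectivity down yes; odor noted NO; off-color product yes; particulate in product yes; level alarm yes
(E) agitator failure — does not account for off-color product, particulate in product, level alarm
(F) heat-exchanger scaling — does not account for odor noted, particulate in product
(A) is the only candidate with no mismatches.

A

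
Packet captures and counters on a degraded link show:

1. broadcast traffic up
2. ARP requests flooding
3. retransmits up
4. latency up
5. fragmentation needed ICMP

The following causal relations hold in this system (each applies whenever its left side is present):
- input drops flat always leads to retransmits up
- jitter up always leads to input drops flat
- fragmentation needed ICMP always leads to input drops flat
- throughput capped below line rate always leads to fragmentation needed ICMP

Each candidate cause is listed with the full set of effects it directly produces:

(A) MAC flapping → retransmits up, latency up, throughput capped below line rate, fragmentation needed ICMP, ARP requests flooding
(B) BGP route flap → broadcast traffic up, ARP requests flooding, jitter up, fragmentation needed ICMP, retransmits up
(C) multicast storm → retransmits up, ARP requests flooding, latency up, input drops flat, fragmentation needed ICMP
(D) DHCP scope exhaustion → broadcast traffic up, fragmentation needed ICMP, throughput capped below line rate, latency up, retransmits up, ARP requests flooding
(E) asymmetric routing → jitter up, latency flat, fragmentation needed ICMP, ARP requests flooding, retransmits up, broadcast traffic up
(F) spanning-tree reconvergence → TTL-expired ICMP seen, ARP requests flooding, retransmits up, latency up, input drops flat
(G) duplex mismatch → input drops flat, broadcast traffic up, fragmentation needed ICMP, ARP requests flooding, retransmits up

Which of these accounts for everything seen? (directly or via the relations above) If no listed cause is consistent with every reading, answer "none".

D

Per-candidate check:
(A) MAC flapping — does not account for broadcast traffic up
(B) BGP route flap — broadcast traffic up match; ARP requests flooding match; retransmits up match; latency up miss; fragmentation needed ICMP match
(C) multicast storm — broadcast traffic up miss; ARP requests flooding match; retransmits up match; latency up match; fragmentation needed ICMP match
(D) DHCP scope exhaustion — accounts for every observation
(E) asymmetric routing — broadcast traffic up match; ARP requests flooding match; retransmits up match; latency up miss; fragmentation needed ICMP match
(F) spanning-tree reconvergence — does not account for broadcast traffic up, fragmentation needed ICMP
(G) duplex mismatch — broadcast traffic up match; ARP requests flooding match; retransmits up match; latency up miss; fragmentation needed ICMP match
(D) alone accounts for all the evidence.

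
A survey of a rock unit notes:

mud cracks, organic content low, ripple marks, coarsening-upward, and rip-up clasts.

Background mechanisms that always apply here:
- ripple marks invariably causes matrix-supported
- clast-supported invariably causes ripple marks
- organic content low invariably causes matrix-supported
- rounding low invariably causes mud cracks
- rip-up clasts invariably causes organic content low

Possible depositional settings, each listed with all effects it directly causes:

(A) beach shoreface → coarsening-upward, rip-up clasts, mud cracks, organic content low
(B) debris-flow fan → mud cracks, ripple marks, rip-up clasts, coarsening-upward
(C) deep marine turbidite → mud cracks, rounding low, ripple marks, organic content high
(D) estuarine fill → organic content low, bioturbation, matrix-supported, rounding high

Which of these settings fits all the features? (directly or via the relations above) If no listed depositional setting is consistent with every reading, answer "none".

Testing each hypothesis:
(A) beach shoreface — does not account for ripple marks
(B) debris-flow fan — mud cracks match; organic content low match (via rip-up clasts → organic content low); ripple marks match; coarsening-upward match; rip-up clasts match
(C) deep marine turbidite — mud cracks match; organic content low miss; ripple marks match; coarsening-upward miss; rip-up clasts miss
(D) estuarine fill — does not account for mud cracks, ripple marks, coarsening-upward, rip-up clasts
Only (B) is consistent with every observation.

B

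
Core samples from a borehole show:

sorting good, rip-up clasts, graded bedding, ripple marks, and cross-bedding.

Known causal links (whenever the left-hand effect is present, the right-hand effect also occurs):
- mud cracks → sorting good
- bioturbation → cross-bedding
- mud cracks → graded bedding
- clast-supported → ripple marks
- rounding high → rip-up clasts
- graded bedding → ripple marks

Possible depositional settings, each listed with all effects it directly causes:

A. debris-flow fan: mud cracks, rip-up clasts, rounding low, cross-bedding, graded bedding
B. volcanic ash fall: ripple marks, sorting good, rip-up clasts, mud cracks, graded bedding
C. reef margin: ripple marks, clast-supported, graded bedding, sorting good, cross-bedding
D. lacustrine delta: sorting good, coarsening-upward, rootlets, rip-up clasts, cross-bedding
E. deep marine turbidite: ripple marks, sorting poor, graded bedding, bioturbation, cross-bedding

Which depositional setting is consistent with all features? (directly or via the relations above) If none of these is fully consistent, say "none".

Per-candidate check:
(A) debris-flow fan — accounts for every observation (sorting good via mud cracks → sorting good)
(B) volcanic ash fall — sorting good match; rip-up clasts match; graded bedding match; ripple marks match; cross-bedding miss
(C) reef margin — sorting good match; rip-up clasts miss; graded bedding match; ripple marks match; cross-bedding match
(D) lacustrine delta — sorting good match; rip-up clasts match; graded bedding miss; ripple marks miss; cross-bedding match
(E) deep marine turbidite — fails on sorting good, rip-up clasts (predicts sorting poor, not sorting good)
(A) is the only candidate with no mismatches.

A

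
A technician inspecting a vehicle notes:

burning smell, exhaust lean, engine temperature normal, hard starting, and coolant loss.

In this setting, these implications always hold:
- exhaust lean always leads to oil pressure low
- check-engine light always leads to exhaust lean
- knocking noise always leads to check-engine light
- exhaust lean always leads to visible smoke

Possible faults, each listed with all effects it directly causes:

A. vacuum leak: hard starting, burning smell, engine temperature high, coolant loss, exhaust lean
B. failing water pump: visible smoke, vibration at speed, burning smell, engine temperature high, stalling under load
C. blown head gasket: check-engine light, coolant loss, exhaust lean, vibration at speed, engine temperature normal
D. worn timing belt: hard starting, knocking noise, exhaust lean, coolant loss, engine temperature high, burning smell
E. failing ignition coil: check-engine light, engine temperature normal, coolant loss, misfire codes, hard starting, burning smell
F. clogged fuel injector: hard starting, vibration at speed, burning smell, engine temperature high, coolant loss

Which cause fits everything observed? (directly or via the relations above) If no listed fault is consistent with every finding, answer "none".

Checking each candidate against the observations:
(A) vacuum leak — burning smell match; exhaust lean match; engine temperature normal miss; hard starting match; coolant loss match
(B) failing water pump — burning smell match; exhaust lean miss; engine temperature normal miss; hard starting miss; coolant loss miss
(C) blown head gasket — burning smell miss; exhaust lean match; engine temperature normal match; hard starting miss; coolant loss match
(D) worn timing belt — burning smell match; exhaust lean match; engine temperature normal miss; hard starting match; coolant loss match
(E) failing ignition coil — accounts for every observation (exhaust lean by check-engine light → exhaust lean)
(F) clogged fuel injector — burning smell match; exhaust lean miss; engine temperature normal miss; hard starting match; coolant loss match
(E) is the only candidate with no mismatches.

E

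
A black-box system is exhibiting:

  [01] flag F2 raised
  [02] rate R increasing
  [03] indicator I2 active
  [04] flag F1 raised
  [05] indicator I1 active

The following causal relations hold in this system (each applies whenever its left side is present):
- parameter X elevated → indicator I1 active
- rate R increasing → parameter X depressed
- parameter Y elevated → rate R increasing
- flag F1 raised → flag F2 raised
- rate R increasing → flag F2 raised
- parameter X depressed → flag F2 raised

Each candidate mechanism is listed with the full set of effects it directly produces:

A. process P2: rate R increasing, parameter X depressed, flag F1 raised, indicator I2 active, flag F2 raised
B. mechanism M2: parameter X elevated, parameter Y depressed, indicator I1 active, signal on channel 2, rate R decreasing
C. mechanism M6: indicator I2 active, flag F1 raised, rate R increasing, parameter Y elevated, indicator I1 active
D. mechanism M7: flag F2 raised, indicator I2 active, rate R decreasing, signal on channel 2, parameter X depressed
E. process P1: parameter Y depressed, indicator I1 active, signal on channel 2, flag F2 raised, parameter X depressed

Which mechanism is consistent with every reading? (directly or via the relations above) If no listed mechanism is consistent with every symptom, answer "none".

Per-candidate check:
(A) process P2 — flag F2 raised match; rate R increasing match; indicator I2 active match; flag F1 raised match; indicator I1 active miss
(B) mechanism M2 — flag F2 raised miss; rate R increasing miss; indicator I2 active miss; flag F1 raised miss; indicator I1 active match
(C) mechanism M6 — flag F2 raised match (via rate R increasing → flag F2 raised); rate R increasing match; indicator I2 active match; flag F1 raised match; indicator I1 active match
(D) mechanism M7 — flag F2 raised match; rate R increasing miss; indicator I2 active match; flag F1 raised miss; indicator I1 active miss
(E) process P1 — flag F2 raised match; rate R increasing miss; indicator I2 active miss; flag F1 raised miss; indicator I1 active match
Only (C) is consistent with every observation.

C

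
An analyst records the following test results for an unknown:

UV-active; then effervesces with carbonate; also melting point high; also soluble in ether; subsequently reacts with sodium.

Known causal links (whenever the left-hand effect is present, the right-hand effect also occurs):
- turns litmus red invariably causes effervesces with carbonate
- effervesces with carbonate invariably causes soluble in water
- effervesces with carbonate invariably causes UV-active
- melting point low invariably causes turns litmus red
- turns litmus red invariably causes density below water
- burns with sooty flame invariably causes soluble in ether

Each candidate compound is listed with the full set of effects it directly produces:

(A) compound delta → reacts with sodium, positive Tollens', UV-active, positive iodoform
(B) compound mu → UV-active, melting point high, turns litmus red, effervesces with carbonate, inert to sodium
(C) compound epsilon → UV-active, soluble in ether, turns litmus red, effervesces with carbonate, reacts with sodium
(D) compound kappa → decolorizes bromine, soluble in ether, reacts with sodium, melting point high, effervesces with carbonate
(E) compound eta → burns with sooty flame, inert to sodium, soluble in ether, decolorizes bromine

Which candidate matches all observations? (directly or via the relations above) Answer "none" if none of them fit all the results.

D

For each candidate, compare predicted effects to what was observed:
(A) compound delta — does not account for effervesces with carbonate, melting point high, soluble in ether
(B) compound mu — fails on soluble in ether, reacts with sodium (predicts inert to sodium, not reacts with sodium)
(C) compound epsilon — UV-active ✓; effervesces with carbonate ✓; melting point high ✗; soluble in ether ✓; reacts with sodium ✓
(D) compound kappa — UV-active ✓ (via effervesces with carbonate → UV-active); effervesces with carbonate ✓; melting point high ✓; soluble in ether ✓; reacts with sodium ✓
(E) compound eta — UV-active ✗; effervesces with carbonate ✗; melting point high ✗; soluble in ether ✓; reacts with sodium ✗
(D) alone accounts for all the evidence.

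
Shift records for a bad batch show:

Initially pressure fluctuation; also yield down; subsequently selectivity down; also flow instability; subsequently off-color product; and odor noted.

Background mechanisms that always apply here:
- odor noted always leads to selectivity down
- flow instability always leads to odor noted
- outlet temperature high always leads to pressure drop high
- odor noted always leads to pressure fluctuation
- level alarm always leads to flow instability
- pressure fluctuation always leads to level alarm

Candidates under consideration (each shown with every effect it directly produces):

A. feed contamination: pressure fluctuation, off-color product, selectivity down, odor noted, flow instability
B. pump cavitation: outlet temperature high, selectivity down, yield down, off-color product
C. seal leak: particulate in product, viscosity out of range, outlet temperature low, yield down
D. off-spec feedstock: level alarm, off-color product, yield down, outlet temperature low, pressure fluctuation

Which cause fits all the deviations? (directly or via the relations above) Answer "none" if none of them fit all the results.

Testing each hypothesis:
(A) feed contamination — does not account for yield down
(B) pump cavitation — does not account for pressure fluctuation, flow instability, odor noted
(C) seal leak — pressure fluctuation NO; yield down yes; selectivity down NO; flow instability NO; off-color product NO; odor noted NO
(D) off-spec feedstock — accounts for every observation (selectivity down via level alarm → flow instability → odor noted → selectivity down)
(D) alone accounts for all the evidence.

D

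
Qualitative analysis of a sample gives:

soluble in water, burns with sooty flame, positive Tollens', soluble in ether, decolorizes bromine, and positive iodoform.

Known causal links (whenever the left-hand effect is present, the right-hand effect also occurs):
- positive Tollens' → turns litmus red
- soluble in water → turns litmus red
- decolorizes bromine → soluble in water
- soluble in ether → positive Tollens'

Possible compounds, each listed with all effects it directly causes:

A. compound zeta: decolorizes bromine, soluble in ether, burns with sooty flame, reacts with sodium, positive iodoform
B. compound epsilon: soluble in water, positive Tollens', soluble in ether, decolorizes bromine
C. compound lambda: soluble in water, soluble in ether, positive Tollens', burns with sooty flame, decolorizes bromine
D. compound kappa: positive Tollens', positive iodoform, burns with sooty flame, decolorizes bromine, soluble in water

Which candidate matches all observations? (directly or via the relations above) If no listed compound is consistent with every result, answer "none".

A

For each candidate, compare predicted effects to what was observed:
(A) compound zeta — accounts for every observation (soluble in water via decolorizes bromine → soluble in water)
(B) compound epsilon — does not account for burns with sooty flame, positive iodoform
(C) compound lambda — does not account for positive iodoform
(D) compound kappa — does not account for soluble in ether
(A) alone accounts for all the evidence.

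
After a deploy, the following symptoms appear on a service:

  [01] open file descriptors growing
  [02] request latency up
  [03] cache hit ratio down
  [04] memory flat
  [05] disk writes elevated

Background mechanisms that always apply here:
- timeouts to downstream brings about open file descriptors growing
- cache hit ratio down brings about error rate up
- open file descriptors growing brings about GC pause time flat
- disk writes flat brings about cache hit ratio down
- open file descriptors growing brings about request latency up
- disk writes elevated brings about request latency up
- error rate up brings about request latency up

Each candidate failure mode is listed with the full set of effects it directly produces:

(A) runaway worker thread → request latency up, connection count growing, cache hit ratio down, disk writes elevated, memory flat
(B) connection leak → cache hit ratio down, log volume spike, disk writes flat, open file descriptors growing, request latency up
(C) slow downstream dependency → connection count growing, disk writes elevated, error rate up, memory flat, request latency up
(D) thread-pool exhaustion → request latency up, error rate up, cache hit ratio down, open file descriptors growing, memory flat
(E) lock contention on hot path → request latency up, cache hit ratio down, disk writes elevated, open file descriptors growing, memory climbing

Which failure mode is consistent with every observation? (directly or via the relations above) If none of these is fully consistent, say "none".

Per-candidate check:
(A) runaway worker thread — open file descriptors growing NO; request latency up yes; cache hit ratio down yes; memory flat yes; disk writes elevated yes
(B) connection leak — fails on memory flat, disk writes elevated (predicts disk writes flat, not disk writes elevated)
(C) slow downstream dependency — does not account for open file descriptors growing, cache hit ratio down
(D) thread-pool exhaustion — open file descriptors growing yes; request latency up yes; cache hit ratio down yes; memory flat yes; disk writes elevated NO
(E) lock contention on hot path — open file descriptors growing yes; request latency up yes; cache hit ratio down yes; memory flat NO; disk writes elevated yes
No candidate is consistent with all observations.

none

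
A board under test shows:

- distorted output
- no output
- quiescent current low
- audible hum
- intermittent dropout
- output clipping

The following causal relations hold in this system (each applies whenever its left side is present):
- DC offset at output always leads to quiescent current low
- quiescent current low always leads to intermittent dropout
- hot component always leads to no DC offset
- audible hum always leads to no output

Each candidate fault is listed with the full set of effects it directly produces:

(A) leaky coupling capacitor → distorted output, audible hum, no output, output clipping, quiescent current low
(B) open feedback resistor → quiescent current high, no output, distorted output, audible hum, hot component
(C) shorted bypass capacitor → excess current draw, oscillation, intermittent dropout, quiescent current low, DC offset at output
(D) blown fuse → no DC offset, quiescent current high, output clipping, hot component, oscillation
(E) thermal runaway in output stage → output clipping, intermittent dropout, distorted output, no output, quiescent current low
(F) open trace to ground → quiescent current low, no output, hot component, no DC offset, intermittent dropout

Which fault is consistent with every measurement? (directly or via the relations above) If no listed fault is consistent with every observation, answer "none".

Per-candidate check:
(A) leaky coupling capacitor — accounts for every observation (intermittent dropout through quiescent current low → intermittent dropout)
(B) open feedback resistor — distorted output match; no output match; quiescent current low miss; audible hum match; intermittent dropout miss; output clipping miss
(C) shorted bypass capacitor — distorted output miss; no output miss; quiescent current low match; audible hum miss; intermittent dropout match; output clipping miss
(D) blown fuse — distorted output miss; no output miss; quiescent current low miss; audible hum miss; intermittent dropout miss; output clipping match
(E) thermal runaway in output stage — does not account for audible hum
(F) open trace to ground — distorted output miss; no output match; quiescent current low match; audible hum miss; intermittent dropout match; output clipping miss
(A) is the only candidate with no mismatches.

A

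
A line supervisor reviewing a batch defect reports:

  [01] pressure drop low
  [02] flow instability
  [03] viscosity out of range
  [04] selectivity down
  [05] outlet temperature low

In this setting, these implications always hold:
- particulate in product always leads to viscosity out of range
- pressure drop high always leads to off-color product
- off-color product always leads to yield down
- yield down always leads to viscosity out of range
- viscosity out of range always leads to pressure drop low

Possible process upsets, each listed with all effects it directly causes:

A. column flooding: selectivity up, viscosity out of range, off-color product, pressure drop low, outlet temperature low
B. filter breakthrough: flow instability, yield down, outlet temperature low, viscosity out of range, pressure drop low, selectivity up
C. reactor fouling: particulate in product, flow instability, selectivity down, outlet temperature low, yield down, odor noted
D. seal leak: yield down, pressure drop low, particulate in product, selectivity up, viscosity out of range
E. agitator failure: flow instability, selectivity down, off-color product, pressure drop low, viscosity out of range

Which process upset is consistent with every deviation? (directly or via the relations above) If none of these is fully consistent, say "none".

C

For each candidate, compare predicted effects to what was observed:
(A) column flooding — pressure drop low match; flow instability miss; viscosity out of range match; selectivity down miss; outlet temperature low match
(B) filter breakthrough — pressure drop low match; flow instability match; viscosity out of range match; selectivity down miss; outlet temperature low match
(C) reactor fouling — pressure drop low match (through yield down → viscosity out of range → pressure drop low); flow instability match; viscosity out of range match (through yield down → viscosity out of range); selectivity down match; outlet temperature low match
(D) seal leak — fails on flow instability, selectivity down, outlet temperature low (predicts selectivity up, not selectivity down)
(E) agitator failure — pressure drop low match; flow instability match; viscosity out of range match; selectivity down match; outlet temperature low miss
(C) is the only candidate with no mismatches.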